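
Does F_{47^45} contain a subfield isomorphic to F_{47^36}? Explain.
No: F_{47^36} is not a subfield of F_{47^45}

F_{p^m} embeds in F_{p^n} iff m | n. Here 36 ∤ 45 (since 45 = 1·36 + 9 with remainder 9 ≠ 0), so F_{47^36} is not a subfield of F_{47^45}. Equivalently: if it were, the tower law would give 36 = [F_{47^36}:F_47] dividing [F_{47^45}:F_47] = 45, contradiction.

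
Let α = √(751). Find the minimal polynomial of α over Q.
m_α(x) = x^2 - 751

α satisfies α^2 - 751 = 0, so x^2 - 751 annihilates α. Since d = 751 is squarefree and ≠ 1, it is not a perfect square in Q, so x^2 - 751 has no rational root and is therefore irreducible over Q (a degree-2 polynomial over a field is irreducible iff it has no root). Hence m_α(x) = x^2 - 751.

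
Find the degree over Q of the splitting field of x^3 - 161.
[K : Q] = 6

The roots of x^3 - 161 are ∛161, ω∛161, ω^2∛161 where ω = e^(2πi/3) is a primitive cube root of unity, so K = Q(∛161, ω). Now [Q(∛161):Q] = 3 (since 161 is not a perfect cube, x^3 - 161 is irreducible) and [Q(ω):Q] = 2. Both 2 and 3 divide [K:Q], and [K:Q] ≤ 3·2 = 6, so [K:Q] = 6. (Equivalently: Q(∛161) ⊂ R but ω ∉ R, so [K : Q(∛161)] = 2.)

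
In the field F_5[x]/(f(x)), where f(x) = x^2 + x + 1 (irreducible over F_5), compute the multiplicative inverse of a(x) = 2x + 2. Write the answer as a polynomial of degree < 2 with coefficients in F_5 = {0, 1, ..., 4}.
a(x)^(-1) ≡ 2x (mod f(x))

Since f is irreducible over F_5, F_5[x]/(f) is a field and a(x) ≠ 0 has an inverse. Apply the extended Euclidean algorithm to f(x) and a(x) in F_5[x]: f(x) = (3x)·a(x) + (1). The last nonzero remainder is the constant 1 = gcd(f, a) in F_5. Back-substituting through the division chain expresses 1 = s(x)·a(x) + t(x)·f(x) with s(x) ≡ 2x (mod f), so a(x)^(-1) ≡ s(x) = 2x (mod f). Check: (2x + 2)·(2x) = 4x^2 + 4x ≡ 1 (mod x^2 + x + 1).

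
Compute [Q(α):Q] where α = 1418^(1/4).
[Q(α):Q] = 4

α is a root of x^4 - 1418. By Eisenstein's criterion at the prime p = 2 (which divides the constant term 1418 but p^2 = 4 does not, since 1418 is squarefree), x^4 - 1418 is irreducible over Q. Hence [Q(α):Q] = 4.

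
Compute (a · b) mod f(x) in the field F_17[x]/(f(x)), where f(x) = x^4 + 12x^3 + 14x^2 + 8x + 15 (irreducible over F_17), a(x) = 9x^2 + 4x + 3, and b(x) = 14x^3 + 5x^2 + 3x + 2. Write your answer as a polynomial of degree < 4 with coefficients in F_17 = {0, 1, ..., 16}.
a · b ≡ 8x^3 + 6x^2 + 14x + 6 (mod f(x))

Multiply in F_17[x]: a(x)·b(x) = (9x^2 + 4x + 3)·(14x^3 + 5x^2 + 3x + 2) = 7x^5 + 16x^4 + 4x^3 + 11x^2 + 6. This has degree ≥ 4, so divide by f(x) over F_17: 7x^5 + 16x^4 + 4x^3 + 11x^2 + 6 = (7x)·(x^4 + 12x^3 + 14x^2 + 8x + 15) + (8x^3 + 6x^2 + 14x + 6). Hence a·b ≡ 8x^3 + 6x^2 + 14x + 6 (mod f). (F_17[x]/(f) is a field with 17^4 = 83521 elements since f is irreducible of degree 4.)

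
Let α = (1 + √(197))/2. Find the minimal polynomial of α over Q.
m_α(x) = x^2 - x - 49

From 2α - 1 = √(197), squaring gives (2α - 1)^2 = 197, i.e. 4α^2 - 4α + 1 = 197, so α^2 - α + (1 - 197)/4 = 0. Since 197 ≡ 1 (mod 4), (1 - 197)/4 = -49 ∈ Z. The polynomial x^2 - x - 49 has discriminant 1 - 4·(-49) = 197, which is not a perfect square in Q (d = 197 is squarefree and ≠ 1), so x^2 - x - 49 is irreducible over Q. It is the minimal polynomial of α.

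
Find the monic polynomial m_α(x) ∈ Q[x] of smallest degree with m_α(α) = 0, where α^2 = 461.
m_α(x) = x^2 - 461

α satisfies α^2 - 461 = 0, so x^2 - 461 annihilates α. Since d = 461 is squarefree and ≠ 1, it is not a perfect square in Q, so x^2 - 461 has no rational root and is therefore irreducible over Q (a degree-2 polynomial over a field is irreducible iff it has no root). Hence m_α(x) = x^2 - 461.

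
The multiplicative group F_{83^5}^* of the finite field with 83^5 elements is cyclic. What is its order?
|F_{83^5}^*| = 3939040642

F_{83^5} has 83^5 = 3939040643 elements; its multiplicative group consists of all nonzero elements, so |F_{83^5}^*| = 3939040643 - 1 = 3939040642. (It is cyclic since any finite subgroup of the multiplicative group of a field is cyclic.)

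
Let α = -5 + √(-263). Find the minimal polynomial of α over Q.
m_α(x) = x^2 + 10x + 288

From α + 5 = √(-263), squaring gives (α + 5)^2 = -263, i.e. α^2 + 10α + 25 = -263, so α^2 + 10α + 288 = 0. The discriminant of x^2 + 10x + 288 is (10)^2 - 4·(288) = 100 - 1152 = -1052, and 4·(-263) is not a perfect square in Q since -263 is squarefree and ≠ 1. Hence x^2 + 10x + 288 is irreducible over Q and is the minimal polynomial of α.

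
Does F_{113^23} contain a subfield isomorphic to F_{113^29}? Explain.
No: F_{113^29} is not a subfield of F_{113^23}

F_{p^m} embeds in F_{p^n} iff m | n. Here 29 ∤ 23 (since 23 = 0·29 + 23 with remainder 23 ≠ 0), so F_{113^29} is not a subfield of F_{113^23}. Equivalently: if it were, the tower law would give 29 = [F_{113^29}:F_113] dividing [F_{113^23}:F_113] = 23, contradiction.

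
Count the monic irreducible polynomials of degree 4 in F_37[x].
There are 468198 monic irreducible polynomials of degree 4 over F_37

Each element of F_{37^4} that lies in no proper subfield is a root of exactly one monic irreducible of degree 4 over F_37, and each such polynomial has 4 distinct roots in F_{37^4}. By Möbius inversion the count is N_37(4) = (1/4) Σ_{d|4} μ(4/d) · 37^d = (1/4)(μ(4)·37^1 + μ(2)·37^2 + μ(1)·37^4) = 1872792/4 = 468198.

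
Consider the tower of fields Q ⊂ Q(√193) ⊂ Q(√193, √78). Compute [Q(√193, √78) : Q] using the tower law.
[Q(√193, √78) : Q] = 4

[Q(√193):Q] = 2 (min poly x^2 - 193, irreducible since 193 is squarefree > 1). For the top step, suppose √78 ∈ Q(√193), say √78 = c + d√193 with c, d ∈ Q. Squaring: 78 = c^2 + 193d^2 + 2cd√193. Since √193 ∉ Q this forces 2cd = 0. If d = 0 then √78 = c ∈ Q, contradicting 78 squarefree > 1. If c = 0 then 78 = 193d^2, so 193·78 = (193d)^2 is a perfect square in Q — but 193·78 = 15054 is not a perfect square (since 193 and 78 are distinct squarefree integers). Contradiction. Hence √78 ∉ Q(√193), so x^2 - 78 stays irreducible over Q(√193) and [Q(√193, √78) : Q(√193)] = 2. By the tower law, [Q(√193, √78) : Q] = 2 · 2 = 4.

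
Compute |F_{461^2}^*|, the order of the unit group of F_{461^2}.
|F_{461^2}^*| = 212520

F_{461^2} has 461^2 = 212521 elements; its multiplicative group consists of all nonzero elements, so |F_{461^2}^*| = 212521 - 1 = 212520. (It is cyclic since any finite subgroup of the multiplicative group of a field is cyclic.)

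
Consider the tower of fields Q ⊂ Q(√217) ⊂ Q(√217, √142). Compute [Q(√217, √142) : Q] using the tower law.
[Q(√217, √142) : Q] = 4

[Q(√217):Q] = 2 (min poly x^2 - 217, irreducible since 217 is squarefree > 1). For the top step, suppose √142 ∈ Q(√217), say √142 = c + d√217 with c, d ∈ Q. Squaring: 142 = c^2 + 217d^2 + 2cd√217. Since √217 ∉ Q this forces 2cd = 0. If d = 0 then √142 = c ∈ Q, contradicting 142 squarefree > 1. If c = 0 then 142 = 217d^2, so 217·142 = (217d)^2 is a perfect square in Q — but 217·142 = 30814 is not a perfect square (since 217 and 142 are distinct squarefree integers). Contradiction. Hence √142 ∉ Q(√217), so x^2 - 142 stays irreducible over Q(√217) and [Q(√217, √142) : Q(√217)] = 2. By the tower law, [Q(√217, √142) : Q] = 2 · 2 = 4.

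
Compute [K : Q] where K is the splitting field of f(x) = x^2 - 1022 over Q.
[K : Q] = 2

f(x) = x^2 - 1022 factors as (x - √1022)(x + √1022). The splitting field is K = Q(√1022). Since 1022 is squarefree and > 1, it is not a perfect square, so x^2 - 1022 is irreducible over Q and [Q(√1022) : Q] = 2. Hence [K : Q] = 2.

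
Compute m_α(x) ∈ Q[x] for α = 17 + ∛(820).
m_α(x) = x^3 - 51x^2 + 867x - 5733

Set β = α - 17 = ∛(820), so β^3 = 820. Then (α - 17)^3 - 820 = 0, i.e. α is a root of g(x) = (x - 17)^3 - 820 = x^3 - 51x^2 + 867x - 5733. Since g(x) = h(x - 17) where h(x) = x^3 - 820, and h is irreducible over Q (because 820 is not a perfect cube, so h has no rational root, and a monic cubic with no rational root is irreducible), g is also irreducible (irreducibility is preserved under the substitution x → x - 17). Hence m_α(x) = x^3 - 51x^2 + 867x - 5733.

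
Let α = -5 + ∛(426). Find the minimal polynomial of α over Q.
m_α(x) = x^3 + 15x^2 + 75x - 301

Set β = α + 5 = ∛(426), so β^3 = 426. Then (α + 5)^3 - 426 = 0, i.e. α is a root of g(x) = (x + 5)^3 - 426 = x^3 + 15x^2 + 75x - 301. Since g(x) = h(x + 5) where h(x) = x^3 - 426, and h is irreducible over Q (because 426 is not a perfect cube, so h has no rational root, and a monic cubic with no rational root is irreducible), g is also irreducible (irreducibility is preserved under the substitution x → x + 5). Hence m_α(x) = x^3 + 15x^2 + 75x - 301.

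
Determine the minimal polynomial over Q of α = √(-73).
m_α(x) = x^2 + 73

α satisfies α^2 + 73 = 0, so x^2 + 73 annihilates α. Since d = -73 is squarefree and ≠ 1, it is not a perfect square in Q, so x^2 + 73 has no rational root and is therefore irreducible over Q (a degree-2 polynomial over a field is irreducible iff it has no root). Hence m_α(x) = x^2 + 73.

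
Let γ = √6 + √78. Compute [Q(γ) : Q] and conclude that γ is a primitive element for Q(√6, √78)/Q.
[Q(γ) : Q] = 4 (equivalently, Q(γ) = Q(√6, √78))

Obviously Q(γ) ⊆ Q(√6, √78), and [Q(√6, √78):Q] = 4 (since 6, 78 are distinct squarefree integers > 1 with 468 not a perfect square). To show equality we compute the minimal polynomial of γ. From γ = √6 + √78: γ^2 = 6 + 2√(468) + 78 = 84 + 2√(468), so γ^2 - 84 = 2√(468); squaring, (γ^2 - 84)^2 = 4·468, i.e. γ^4 - 168γ^2 + 7056 - 1872 = 0, i.e. γ^4 - 168γ^2 + 5184 = 0. So γ is a root of x^4 - 168x^2 + 5184. This polynomial is irreducible over Q: it has no rational root (each ±√6 ± √78 is irrational), and any factorization into two quadratics over Q would force √(468) ∈ Q (pairing opposite roots) or √6, √78 ∈ Q (other pairings), all impossible. Hence [Q(γ):Q] = 4 = [Q(√6, √78):Q], so Q(γ) = Q(√6, √78).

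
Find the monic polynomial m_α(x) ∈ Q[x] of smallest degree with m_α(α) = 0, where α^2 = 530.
m_α(x) = x^2 - 530

α satisfies α^2 - 530 = 0, so x^2 - 530 annihilates α. Since d = 530 is squarefree and ≠ 1, it is not a perfect square in Q, so x^2 - 530 has no rational root and is therefore irreducible over Q (a degree-2 polynomial over a field is irreducible iff it has no root). Hence m_α(x) = x^2 - 530.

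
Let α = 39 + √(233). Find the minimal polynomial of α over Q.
m_α(x) = x^2 - 78x + 1288

From α - 39 = √(233), squaring gives (α - 39)^2 = 233, i.e. α^2 - 78α + 1521 = 233, so α^2 - 78α + 1288 = 0. The discriminant of x^2 - 78x + 1288 is (-78)^2 - 4·(1288) = 6084 - 5152 = 932, and 4·(233) is not a perfect square in Q since 233 is squarefree and ≠ 1. Hence x^2 - 78x + 1288 is irreducible over Q and is the minimal polynomial of α.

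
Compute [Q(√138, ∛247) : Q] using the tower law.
[Q(√138, ∛247) : Q] = 6

Let L = Q(√138, ∛247). Since Q(√138) ⊂ L and [Q(√138):Q] = 2, the tower law gives 2 | [L:Q]. Likewise Q(∛247) ⊂ L with [Q(∛247):Q] = 3 (because 247 is not a perfect cube), so 3 | [L:Q]. As gcd(2,3) = 1, [L:Q] is divisible by 6. Conversely L is generated over Q by √138 and ∛247, so [L:Q] ≤ 2·3 = 6. Therefore [Q(√138, ∛247) : Q] = 6.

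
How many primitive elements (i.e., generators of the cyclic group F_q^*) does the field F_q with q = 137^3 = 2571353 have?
There are φ(2571352) = 995328 primitive elements

F_q^* is cyclic of order q - 1 = 2571352. A cyclic group of order m has exactly φ(m) generators. Here m = 2571352 = 2^3 · 7 · 17 · 37 · 73, so the number of primitive elements is φ(2571352) = 995328.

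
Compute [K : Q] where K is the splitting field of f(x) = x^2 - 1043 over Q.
[K : Q] = 2

f(x) = x^2 - 1043 factors as (x - √1043)(x + √1043). The splitting field is K = Q(√1043). Since 1043 is squarefree and > 1, it is not a perfect square, so x^2 - 1043 is irreducible over Q and [Q(√1043) : Q] = 2. Hence [K : Q] = 2.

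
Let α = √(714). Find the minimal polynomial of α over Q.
m_α(x) = x^2 - 714

α satisfies α^2 - 714 = 0, so x^2 - 714 annihilates α. Since d = 714 is squarefree and ≠ 1, it is not a perfect square in Q, so x^2 - 714 has no rational root and is therefore irreducible over Q (a degree-2 polynomial over a field is irreducible iff it has no root). Hence m_α(x) = x^2 - 714.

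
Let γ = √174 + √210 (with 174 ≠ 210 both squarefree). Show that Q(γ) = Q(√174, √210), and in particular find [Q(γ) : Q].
[Q(γ) : Q] = 4 (equivalently, Q(γ) = Q(√174, √210))

Obviously Q(γ) ⊆ Q(√174, √210), and [Q(√174, √210):Q] = 4 (since 174, 210 are distinct squarefree integers > 1 with 36540 not a perfect square). To show equality we compute the minimal polynomial of γ. From γ = √174 + √210: γ^2 = 174 + 2√(36540) + 210 = 384 + 2√(36540), so γ^2 - 384 = 2√(36540); squaring, (γ^2 - 384)^2 = 4·36540, i.e. γ^4 - 768γ^2 + 147456 - 146160 = 0, i.e. γ^4 - 768γ^2 + 1296 = 0. So γ is a root of x^4 - 768x^2 + 1296. This polynomial is irreducible over Q: it has no rational root (each ±√174 ± √210 is irrational), and any factorization into two quadratics over Q would force √(36540) ∈ Q (pairing opposite roots) or √174, √210 ∈ Q (other pairings), all impossible. Hence [Q(γ):Q] = 4 = [Q(√174, √210):Q], so Q(γ) = Q(√174, √210).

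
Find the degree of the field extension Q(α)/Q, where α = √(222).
[Q(α):Q] = 2

[Q(α):Q] equals the degree of the minimal polynomial of α. Here α^2 = 222 and x^2 - 222 is irreducible (d = 222 is squarefree, ≠ 1, hence not a square), so deg(m_α) = 2. Thus [Q(α):Q] = 2.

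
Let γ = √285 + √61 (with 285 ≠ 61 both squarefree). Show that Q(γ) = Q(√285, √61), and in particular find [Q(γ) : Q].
[Q(γ) : Q] = 4 (equivalently, Q(γ) = Q(√285, √61))

Obviously Q(γ) ⊆ Q(√285, √61), and [Q(√285, √61):Q] = 4 (since 285, 61 are distinct squarefree integers > 1 with 17385 not a perfect square). To show equality we compute the minimal polynomial of γ. From γ = √285 + √61: γ^2 = 285 + 2√(17385) + 61 = 346 + 2√(17385), so γ^2 - 346 = 2√(17385); squaring, (γ^2 - 346)^2 = 4·17385, i.e. γ^4 - 692γ^2 + 119716 - 69540 = 0, i.e. γ^4 - 692γ^2 + 50176 = 0. So γ is a root of x^4 - 692x^2 + 50176. This polynomial is irreducible over Q: it has no rational root (each ±√285 ± √61 is irrational), and any factorization into two quadratics over Q would force √(17385) ∈ Q (pairing opposite roots) or √285, √61 ∈ Q (other pairings), all impossible. Hence [Q(γ):Q] = 4 = [Q(√285, √61):Q], so Q(γ) = Q(√285, √61).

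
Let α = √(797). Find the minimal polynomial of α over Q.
m_α(x) = x^2 - 797

α satisfies α^2 - 797 = 0, so x^2 - 797 annihilates α. Since d = 797 is squarefree and ≠ 1, it is not a perfect square in Q, so x^2 - 797 has no rational root and is therefore irreducible over Q (a degree-2 polynomial over a field is irreducible iff it has no root). Hence m_α(x) = x^2 - 797.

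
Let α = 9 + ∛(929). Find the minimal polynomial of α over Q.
m_α(x) = x^3 - 27x^2 + 243x - 1658

Set β = α - 9 = ∛(929), so β^3 = 929. Then (α - 9)^3 - 929 = 0, i.e. α is a root of g(x) = (x - 9)^3 - 929 = x^3 - 27x^2 + 243x - 1658. Since g(x) = h(x - 9) where h(x) = x^3 - 929, and h is irreducible over Q (because 929 is not a perfect cube, so h has no rational root, and a monic cubic with no rational root is irreducible), g is also irreducible (irreducibility is preserved under the substitution x → x - 9). Hence m_α(x) = x^3 - 27x^2 + 243x - 1658.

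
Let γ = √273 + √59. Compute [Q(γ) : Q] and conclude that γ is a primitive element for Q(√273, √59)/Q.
[Q(γ) : Q] = 4 (equivalently, Q(γ) = Q(√273, √59))

Obviously Q(γ) ⊆ Q(√273, √59), and [Q(√273, √59):Q] = 4 (since 273, 59 are distinct squarefree integers > 1 with 16107 not a perfect square). To show equality we compute the minimal polynomial of γ. From γ = √273 + √59: γ^2 = 273 + 2√(16107) + 59 = 332 + 2√(16107), so γ^2 - 332 = 2√(16107); squaring, (γ^2 - 332)^2 = 4·16107, i.e. γ^4 - 664γ^2 + 110224 - 64428 = 0, i.e. γ^4 - 664γ^2 + 45796 = 0. So γ is a root of x^4 - 664x^2 + 45796. This polynomial is irreducible over Q: it has no rational root (each ±√273 ± √59 is irrational), and any factorization into two quadratics over Q would force √(16107) ∈ Q (pairing opposite roots) or √273, √59 ∈ Q (other pairings), all impossible. Hence [Q(γ):Q] = 4 = [Q(√273, √59):Q], so Q(γ) = Q(√273, √59).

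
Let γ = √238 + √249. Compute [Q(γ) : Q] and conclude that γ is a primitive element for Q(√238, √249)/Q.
[Q(γ) : Q] = 4 (equivalently, Q(γ) = Q(√238, √249))

Obviously Q(γ) ⊆ Q(√238, √249), and [Q(√238, √249):Q] = 4 (since 238, 249 are distinct squarefree integers > 1 with 59262 not a perfect square). To show equality we compute the minimal polynomial of γ. From γ = √238 + √249: γ^2 = 238 + 2√(59262) + 249 = 487 + 2√(59262), so γ^2 - 487 = 2√(59262); squaring, (γ^2 - 487)^2 = 4·59262, i.e. γ^4 - 974γ^2 + 237169 - 237048 = 0, i.e. γ^4 - 974γ^2 + 121 = 0. So γ is a root of x^4 - 974x^2 + 121. This polynomial is irreducible over Q: it has no rational root (each ±√238 ± √249 is irrational), and any factorization into two quadratics over Q would force √(59262) ∈ Q (pairing opposite roots) or √238, √249 ∈ Q (other pairings), all impossible. Hence [Q(γ):Q] = 4 = [Q(√238, √249):Q], so Q(γ) = Q(√238, √249).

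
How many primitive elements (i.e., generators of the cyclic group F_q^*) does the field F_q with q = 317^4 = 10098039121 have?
There are φ(10098039120) = 2404786176 primitive elements

F_q^* is cyclic of order q - 1 = 10098039120. A cyclic group of order m has exactly φ(m) generators. Here m = 10098039120 = 2^4 · 3 · 5 · 13 · 53 · 79 · 773, so the number of primitive elements is φ(10098039120) = 2404786176.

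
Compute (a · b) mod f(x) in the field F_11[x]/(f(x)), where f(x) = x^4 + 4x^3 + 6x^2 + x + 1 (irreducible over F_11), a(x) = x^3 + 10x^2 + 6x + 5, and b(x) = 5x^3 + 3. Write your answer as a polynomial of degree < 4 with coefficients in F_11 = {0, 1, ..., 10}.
a · b ≡ 4x^3 + 9x + 3 (mod f(x))

Multiply in F_11[x]: a(x)·b(x) = (x^3 + 10x^2 + 6x + 5)·(5x^3 + 3) = 5x^6 + 6x^5 + 8x^4 + 6x^3 + 8x^2 + 7x + 4. This has degree ≥ 4, so divide by f(x) over F_11: 5x^6 + 6x^5 + 8x^4 + 6x^3 + 8x^2 + 7x + 4 = (5x^2 + 8x + 1)·(x^4 + 4x^3 + 6x^2 + x + 1) + (4x^3 + 9x + 3). Hence a·b ≡ 4x^3 + 9x + 3 (mod f). (F_11[x]/(f) is a field with 11^4 = 14641 elements since f is irreducible of degree 4.)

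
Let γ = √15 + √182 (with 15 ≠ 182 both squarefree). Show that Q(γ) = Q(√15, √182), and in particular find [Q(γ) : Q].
[Q(γ) : Q] = 4 (equivalently, Q(γ) = Q(√15, √182))

Obviously Q(γ) ⊆ Q(√15, √182), and [Q(√15, √182):Q] = 4 (since 15, 182 are distinct squarefree integers > 1 with 2730 not a perfect square). To show equality we compute the minimal polynomial of γ. From γ = √15 + √182: γ^2 = 15 + 2√(2730) + 182 = 197 + 2√(2730), so γ^2 - 197 = 2√(2730); squaring, (γ^2 - 197)^2 = 4·2730, i.e. γ^4 - 394γ^2 + 38809 - 10920 = 0, i.e. γ^4 - 394γ^2 + 27889 = 0. So γ is a root of x^4 - 394x^2 + 27889. This polynomial is irreducible over Q: it has no rational root (each ±√15 ± √182 is irrational), and any factorization into two quadratics over Q would force √(2730) ∈ Q (pairing opposite roots) or √15, √182 ∈ Q (other pairings), all impossible. Hence [Q(γ):Q] = 4 = [Q(√15, √182):Q], so Q(γ) = Q(√15, √182).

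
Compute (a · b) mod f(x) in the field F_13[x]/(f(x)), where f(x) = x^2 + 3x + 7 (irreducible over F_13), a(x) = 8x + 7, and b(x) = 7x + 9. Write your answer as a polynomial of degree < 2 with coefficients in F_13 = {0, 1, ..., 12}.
a · b ≡ 5x + 9 (mod f(x))

Multiply in F_13[x]: a(x)·b(x) = (8x + 7)·(7x + 9) = 4x^2 + 4x + 11. This has degree ≥ 2, so divide by f(x) over F_13: 4x^2 + 4x + 11 = (4)·(x^2 + 3x + 7) + (5x + 9). Hence a·b ≡ 5x + 9 (mod f). (F_13[x]/(f) is a field with 13^2 = 169 elements since f is irreducible of degree 2.)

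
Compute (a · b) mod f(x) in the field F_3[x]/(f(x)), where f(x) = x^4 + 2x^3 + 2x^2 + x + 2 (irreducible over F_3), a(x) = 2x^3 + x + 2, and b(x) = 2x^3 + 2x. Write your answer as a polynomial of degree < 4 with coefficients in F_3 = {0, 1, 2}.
a · b ≡ x^2 + 2 (mod f(x))

Multiply in F_3[x]: a(x)·b(x) = (2x^3 + x + 2)·(2x^3 + 2x) = x^6 + x^3 + 2x^2 + x. This has degree ≥ 4, so divide by f(x) over F_3: x^6 + x^3 + 2x^2 + x = (x^2 + x + 2)·(x^4 + 2x^3 + 2x^2 + x + 2) + (x^2 + 2). Hence a·b ≡ x^2 + 2 (mod f). (F_3[x]/(f) is a field with 3^4 = 81 elements since f is irreducible of degree 4.)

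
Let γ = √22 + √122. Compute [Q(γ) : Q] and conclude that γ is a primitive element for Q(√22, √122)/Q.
[Q(γ) : Q] = 4 (equivalently, Q(γ) = Q(√22, √122))

Obviously Q(γ) ⊆ Q(√22, √122), and [Q(√22, √122):Q] = 4 (since 22, 122 are distinct squarefree integers > 1 with 2684 not a perfect square). To show equality we compute the minimal polynomial of γ. From γ = √22 + √122: γ^2 = 22 + 2√(2684) + 122 = 144 + 2√(2684), so γ^2 - 144 = 2√(2684); squaring, (γ^2 - 144)^2 = 4·2684, i.e. γ^4 - 288γ^2 + 20736 - 10736 = 0, i.e. γ^4 - 288γ^2 + 10000 = 0. So γ is a root of x^4 - 288x^2 + 10000. This polynomial is irreducible over Q: it has no rational root (each ±√22 ± √122 is irrational), and any factorization into two quadratics over Q would force √(2684) ∈ Q (pairing opposite roots) or √22, √122 ∈ Q (other pairings), all impossible. Hence [Q(γ):Q] = 4 = [Q(√22, √122):Q], so Q(γ) = Q(√22, √122).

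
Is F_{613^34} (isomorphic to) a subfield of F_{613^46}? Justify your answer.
No: F_{613^34} is not a subfield of F_{613^46}

F_{p^m} embeds in F_{p^n} iff m | n. Here 34 ∤ 46 (since 46 = 1·34 + 12 with remainder 12 ≠ 0), so F_{613^34} is not a subfield of F_{613^46}. Equivalently: if it were, the tower law would give 34 = [F_{613^34}:F_613] dividing [F_{613^46}:F_613] = 46, contradiction.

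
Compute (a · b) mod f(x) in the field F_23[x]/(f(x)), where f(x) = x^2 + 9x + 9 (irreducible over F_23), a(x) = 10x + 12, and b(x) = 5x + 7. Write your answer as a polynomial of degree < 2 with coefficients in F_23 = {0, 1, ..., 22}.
a · b ≡ 2x + 2 (mod f(x))

Multiply in F_23[x]: a(x)·b(x) = (10x + 12)·(5x + 7) = 4x^2 + 15x + 15. This has degree ≥ 2, so divide by f(x) over F_23: 4x^2 + 15x + 15 = (4)·(x^2 + 9x + 9) + (2x + 2). Hence a·b ≡ 2x + 2 (mod f). (F_23[x]/(f) is a field with 23^2 = 529 elements since f is irreducible of degree 2.)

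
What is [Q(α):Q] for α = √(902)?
[Q(α):Q] = 2

[Q(α):Q] equals the degree of the minimal polynomial of α. Here α^2 = 902 and x^2 - 902 is irreducible (d = 902 is squarefree, ≠ 1, hence not a square), so deg(m_α) = 2. Thus [Q(α):Q] = 2.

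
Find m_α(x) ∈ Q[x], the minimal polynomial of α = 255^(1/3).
m_α(x) = x^3 - 255

α satisfies α^3 = 255, so x^3 - 255 annihilates α. By the rational root test, a rational root p/q (in lowest terms) of x^3 - 255 would satisfy p^3 = 255 q^3, forcing q = 1 and p^3 = 255; but 255 is not a perfect cube, contradiction. A monic cubic over Q with no rational root is irreducible (any nontrivial factorization would include a linear factor). Hence x^3 - 255 is the minimal polynomial of α, and in particular [Q(α):Q] = 3.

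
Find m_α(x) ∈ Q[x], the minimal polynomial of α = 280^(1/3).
m_α(x) = x^3 - 280

α satisfies α^3 = 280, so x^3 - 280 annihilates α. By the rational root test, a rational root p/q (in lowest terms) of x^3 - 280 would satisfy p^3 = 280 q^3, forcing q = 1 and p^3 = 280; but 280 is not a perfect cube, contradiction. A monic cubic over Q with no rational root is irreducible (any nontrivial factorization would include a linear factor). Hence x^3 - 280 is the minimal polynomial of α, and in particular [Q(α):Q] = 3.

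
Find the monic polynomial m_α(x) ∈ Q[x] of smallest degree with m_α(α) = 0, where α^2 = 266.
m_α(x) = x^2 - 266

α satisfies α^2 - 266 = 0, so x^2 - 266 annihilates α. Since d = 266 is squarefree and ≠ 1, it is not a perfect square in Q, so x^2 - 266 has no rational root and is therefore irreducible over Q (a degree-2 polynomial over a field is irreducible iff it has no root). Hence m_α(x) = x^2 - 266.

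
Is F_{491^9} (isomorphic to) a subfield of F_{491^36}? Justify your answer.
Yes: F_{491^9} is a subfield of F_{491^36}

F_{p^m} embeds in F_{p^n} iff m | n (since F_{p^n} is the splitting field of x^(p^n) - x, and F_{p^m} ⊂ F_{p^n} forces p^n to be a power of p^m, i.e. m | n; conversely if m | n then every root of x^(p^m) - x is a root of x^(p^n) - x). Here 9 | 36 (since 36 = 4·9), so F_{491^9} is a subfield of F_{491^36}, and [F_{491^36} : F_{491^9}] = 36/9 = 4.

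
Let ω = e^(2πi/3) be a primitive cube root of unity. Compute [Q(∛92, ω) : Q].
[Q(∛92, ω) : Q] = 6

[Q(∛92):Q] = 3 (min poly x^3 - 92, irreducible since 92 is not a perfect cube). [Q(ω):Q] = 2 (min poly x^2 + x + 1). Since Q(∛92) ⊂ R and ω ∉ R, we have ω ∉ Q(∛92), so x^2 + x + 1 remains irreducible over Q(∛92) and [Q(∛92, ω) : Q(∛92)] = 2. By the tower law, [Q(∛92, ω) : Q] = 3 · 2 = 6. (In fact Q(∛92, ω) is the splitting field of x^3 - 92 over Q.)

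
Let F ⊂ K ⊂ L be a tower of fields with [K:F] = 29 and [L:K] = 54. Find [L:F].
[L:F] = 1566

The tower law says that for any tower of field extensions F ⊂ K ⊂ L with finite degrees, [L:F] = [L:K] · [K:F]. Here this gives [L:F] = 54 · 29 = 1566.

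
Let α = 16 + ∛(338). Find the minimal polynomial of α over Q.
m_α(x) = x^3 - 48x^2 + 768x - 4434

Set β = α - 16 = ∛(338), so β^3 = 338. Then (α - 16)^3 - 338 = 0, i.e. α is a root of g(x) = (x - 16)^3 - 338 = x^3 - 48x^2 + 768x - 4434. Since g(x) = h(x - 16) where h(x) = x^3 - 338, and h is irreducible over Q (because 338 is not a perfect cube, so h has no rational root, and a monic cubic with no rational root is irreducible), g is also irreducible (irreducibility is preserved under the substitution x → x - 16). Hence m_α(x) = x^3 - 48x^2 + 768x - 4434.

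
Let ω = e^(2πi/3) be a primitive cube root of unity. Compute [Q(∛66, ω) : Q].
[Q(∛66, ω) : Q] = 6

[Q(∛66):Q] = 3 (min poly x^3 - 66, irreducible since 66 is not a perfect cube). [Q(ω):Q] = 2 (min poly x^2 + x + 1). Since Q(∛66) ⊂ R and ω ∉ R, we have ω ∉ Q(∛66), so x^2 + x + 1 remains irreducible over Q(∛66) and [Q(∛66, ω) : Q(∛66)] = 2. By the tower law, [Q(∛66, ω) : Q] = 3 · 2 = 6. (In fact Q(∛66, ω) is the splitting field of x^3 - 66 over Q.)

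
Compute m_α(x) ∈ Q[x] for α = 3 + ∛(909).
m_α(x) = x^3 - 9x^2 + 27x - 936

Set β = α - 3 = ∛(909), so β^3 = 909. Then (α - 3)^3 - 909 = 0, i.e. α is a root of g(x) = (x - 3)^3 - 909 = x^3 - 9x^2 + 27x - 936. Since g(x) = h(x - 3) where h(x) = x^3 - 909, and h is irreducible over Q (because 909 is not a perfect cube, so h has no rational root, and a monic cubic with no rational root is irreducible), g is also irreducible (irreducibility is preserved under the substitution x → x - 3). Hence m_α(x) = x^3 - 9x^2 + 27x - 936.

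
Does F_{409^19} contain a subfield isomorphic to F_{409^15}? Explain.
No: F_{409^15} is not a subfield of F_{409^19}

F_{p^m} embeds in F_{p^n} iff m | n. Here 15 ∤ 19 (since 19 = 1·15 + 4 with remainder 4 ≠ 0), so F_{409^15} is not a subfield of F_{409^19}. Equivalently: if it were, the tower law would give 15 = [F_{409^15}:F_409] dividing [F_{409^19}:F_409] = 19, contradiction.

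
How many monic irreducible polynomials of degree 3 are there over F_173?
There are 1725848 monic irreducible polynomials of degree 3 over F_173

Each element of F_{173^3} that lies in no proper subfield is a root of exactly one monic irreducible of degree 3 over F_173, and each such polynomial has 3 distinct roots in F_{173^3}. By Möbius inversion the count is N_173(3) = (1/3) Σ_{d|3} μ(3/d) · 173^d = (1/3)(μ(3)·173^1 + μ(1)·173^3) = 5177544/3 = 1725848.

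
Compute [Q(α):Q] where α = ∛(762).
[Q(α):Q] = 3

The minimal polynomial of α is x^3 - 762, irreducible over Q since 762 is not a perfect cube (so x^3 - 762 has no rational root). Hence [Q(α):Q] = deg(m_α) = 3.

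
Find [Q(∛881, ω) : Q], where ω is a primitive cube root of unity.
[Q(∛881, ω) : Q] = 6

[Q(∛881):Q] = 3 (min poly x^3 - 881, irreducible since 881 is not a perfect cube). [Q(ω):Q] = 2 (min poly x^2 + x + 1). Since Q(∛881) ⊂ R and ω ∉ R, we have ω ∉ Q(∛881), so x^2 + x + 1 remains irreducible over Q(∛881) and [Q(∛881, ω) : Q(∛881)] = 2. By the tower law, [Q(∛881, ω) : Q] = 3 · 2 = 6. (In fact Q(∛881, ω) is the splitting field of x^3 - 881 over Q.)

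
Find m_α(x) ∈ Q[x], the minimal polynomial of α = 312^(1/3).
m_α(x) = x^3 - 312

α satisfies α^3 = 312, so x^3 - 312 annihilates α. By the rational root test, a rational root p/q (in lowest terms) of x^3 - 312 would satisfy p^3 = 312 q^3, forcing q = 1 and p^3 = 312; but 312 is not a perfect cube, contradiction. A monic cubic over Q with no rational root is irreducible (any nontrivial factorization would include a linear factor). Hence x^3 - 312 is the minimal polynomial of α, and in particular [Q(α):Q] = 3.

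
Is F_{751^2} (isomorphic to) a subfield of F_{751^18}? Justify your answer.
Yes: F_{751^2} is a subfield of F_{751^18}

F_{p^m} embeds in F_{p^n} iff m | n (since F_{p^n} is the splitting field of x^(p^n) - x, and F_{p^m} ⊂ F_{p^n} forces p^n to be a power of p^m, i.e. m | n; conversely if m | n then every root of x^(p^m) - x is a root of x^(p^n) - x). Here 2 | 18 (since 18 = 9·2), so F_{751^2} is a subfield of F_{751^18}, and [F_{751^18} : F_{751^2}] = 18/2 = 9.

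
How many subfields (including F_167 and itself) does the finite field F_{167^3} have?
F_{167^3} has 2 subfields

The subfields of F_{p^n} are exactly the fields F_{p^d} for d | n (each is the fixed field of the unique index-d subgroup of Gal(F_{p^n}/F_p) ≅ Z/nZ). The divisors of n = 3 are {1, 3}, giving 2 subfields: F_{167^1}, F_{167^3}.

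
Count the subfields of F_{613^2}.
F_{613^2} has 2 subfields

The subfields of F_{p^n} are exactly the fields F_{p^d} for d | n (each is the fixed field of the unique index-d subgroup of Gal(F_{p^n}/F_p) ≅ Z/nZ). The divisors of n = 2 are {1, 2}, giving 2 subfields: F_{613^1}, F_{613^2}.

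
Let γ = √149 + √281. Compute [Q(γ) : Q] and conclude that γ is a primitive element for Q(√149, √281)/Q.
[Q(γ) : Q] = 4 (equivalently, Q(γ) = Q(√149, √281))

Obviously Q(γ) ⊆ Q(√149, √281), and [Q(√149, √281):Q] = 4 (since 149, 281 are distinct squarefree integers > 1 with 41869 not a perfect square). To show equality we compute the minimal polynomial of γ. From γ = √149 + √281: γ^2 = 149 + 2√(41869) + 281 = 430 + 2√(41869), so γ^2 - 430 = 2√(41869); squaring, (γ^2 - 430)^2 = 4·41869, i.e. γ^4 - 860γ^2 + 184900 - 167476 = 0, i.e. γ^4 - 860γ^2 + 17424 = 0. So γ is a root of x^4 - 860x^2 + 17424. This polynomial is irreducible over Q: it has no rational root (each ±√149 ± √281 is irrational), and any factorization into two quadratics over Q would force √(41869) ∈ Q (pairing opposite roots) or √149, √281 ∈ Q (other pairings), all impossible. Hence [Q(γ):Q] = 4 = [Q(√149, √281):Q], so Q(γ) = Q(√149, √281).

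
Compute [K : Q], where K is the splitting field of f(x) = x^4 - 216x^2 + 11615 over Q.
[K : Q] = 4

Solving the quadratic in x^2: x^2 = (216 ± √(216^2 - 4·11615))/2 = (216 ± √196)/2 = (216 ± 14)/2, giving x^2 = 101 or x^2 = 115. So f(x) = (x^2 - 101)(x^2 - 115) and the roots of f are ±√101, ±√115. Hence the splitting field is K = Q(√101, √115). Since 101 and 115 are distinct squarefree integers > 1, their product 11615 is not a perfect square, so √115 ∉ Q(√101). By the tower law [K:Q] = [Q(√101,√115):Q(√101)] · [Q(√101):Q] = 2 · 2 = 4.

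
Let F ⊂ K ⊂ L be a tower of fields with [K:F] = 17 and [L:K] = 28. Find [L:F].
[L:F] = 476

The tower law says that for any tower of field extensions F ⊂ K ⊂ L with finite degrees, [L:F] = [L:K] · [K:F]. Here this gives [L:F] = 28 · 17 = 476.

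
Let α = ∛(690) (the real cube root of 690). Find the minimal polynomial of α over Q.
m_α(x) = x^3 - 690

α satisfies α^3 = 690, so x^3 - 690 annihilates α. By the rational root test, a rational root p/q (in lowest terms) of x^3 - 690 would satisfy p^3 = 690 q^3, forcing q = 1 and p^3 = 690; but 690 is not a perfect cube, contradiction. A monic cubic over Q with no rational root is irreducible (any nontrivial factorization would include a linear factor). Hence x^3 - 690 is the minimal polynomial of α, and in particular [Q(α):Q] = 3.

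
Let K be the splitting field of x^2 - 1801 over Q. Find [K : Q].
[K : Q] = 2

f(x) = x^2 - 1801 factors as (x - √1801)(x + √1801). The splitting field is K = Q(√1801). Since 1801 is squarefree and > 1, it is not a perfect square, so x^2 - 1801 is irreducible over Q and [Q(√1801) : Q] = 2. Hence [K : Q] = 2.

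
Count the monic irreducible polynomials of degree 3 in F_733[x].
There are 131277368 monic irreducible polynomials of degree 3 over F_733

Each element of F_{733^3} that lies in no proper subfield is a root of exactly one monic irreducible of degree 3 over F_733, and each such polynomial has 3 distinct roots in F_{733^3}. By Möbius inversion the count is N_733(3) = (1/3) Σ_{d|3} μ(3/d) · 733^d = (1/3)(μ(3)·733^1 + μ(1)·733^3) = 393832104/3 = 131277368.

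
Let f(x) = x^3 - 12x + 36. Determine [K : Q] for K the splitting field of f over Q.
[K : Q] = 6

By the rational root test, any rational root of the monic integer polynomial f(x) = x^3 - 12x + 36 must be an integer dividing the constant term 36, i.e. one of ±{1, 2, 3, 4, 6, 9, 12, 18, 36}. Evaluating: f(1) = 25, f(-1) = 47, f(2) = 20, f(-2) = 52, f(3) = 27, f(-3) = 45, f(4) = 52, f(-4) = 20, f(6) = 180, f(-6) = -108, f(9) = 657, f(-9) = -585, f(12) = 1620, f(-12) = -1548, f(18) = 5652, f(-18) = -5580, f(36) = 46260, f(-36) = -46188; none is 0, so f has no rational root and is therefore irreducible over Q (a cubic with no linear factor over a field is irreducible). For an irreducible cubic, the Galois group is A_3 or S_3 according as the discriminant disc(f) = -4a^3 - 27b^2 = -4·(-12)^3 - 27·(36)^2 = -28080 is or is not a square in Q. Here disc(f) = -28080 is not a perfect square in Q, so the Galois group of f over Q is not contained in A_3 and must be all of S_3. The splitting field has degree |S_3| = 6 over Q, so [K : Q] = 6.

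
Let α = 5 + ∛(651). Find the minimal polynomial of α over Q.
m_α(x) = x^3 - 15x^2 + 75x - 776

Set β = α - 5 = ∛(651), so β^3 = 651. Then (α - 5)^3 - 651 = 0, i.e. α is a root of g(x) = (x - 5)^3 - 651 = x^3 - 15x^2 + 75x - 776. Since g(x) = h(x - 5) where h(x) = x^3 - 651, and h is irreducible over Q (because 651 is not a perfect cube, so h has no rational root, and a monic cubic with no rational root is irreducible), g is also irreducible (irreducibility is preserved under the substitution x → x - 5). Hence m_α(x) = x^3 - 15x^2 + 75x - 776.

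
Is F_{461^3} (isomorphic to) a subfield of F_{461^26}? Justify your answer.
No: F_{461^3} is not a subfield of F_{461^26}

F_{p^m} embeds in F_{p^n} iff m | n. Here 3 ∤ 26 (since 26 = 8·3 + 2 with remainder 2 ≠ 0), so F_{461^3} is not a subfield of F_{461^26}. Equivalently: if it were, the tower law would give 3 = [F_{461^3}:F_461] dividing [F_{461^26}:F_461] = 26, contradiction.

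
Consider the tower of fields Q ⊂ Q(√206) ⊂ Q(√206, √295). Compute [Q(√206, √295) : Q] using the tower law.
[Q(√206, √295) : Q] = 4

[Q(√206):Q] = 2 (min poly x^2 - 206, irreducible since 206 is squarefree > 1). For the top step, suppose √295 ∈ Q(√206), say √295 = c + d√206 with c, d ∈ Q. Squaring: 295 = c^2 + 206d^2 + 2cd√206. Since √206 ∉ Q this forces 2cd = 0. If d = 0 then √295 = c ∈ Q, contradicting 295 squarefree > 1. If c = 0 then 295 = 206d^2, so 206·295 = (206d)^2 is a perfect square in Q — but 206·295 = 60770 is not a perfect square (since 206 and 295 are distinct squarefree integers). Contradiction. Hence √295 ∉ Q(√206), so x^2 - 295 stays irreducible over Q(√206) and [Q(√206, √295) : Q(√206)] = 2. By the tower law, [Q(√206, √295) : Q] = 2 · 2 = 4.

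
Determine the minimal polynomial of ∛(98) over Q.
m_α(x) = x^3 - 98

α satisfies α^3 = 98, so x^3 - 98 annihilates α. By the rational root test, a rational root p/q (in lowest terms) of x^3 - 98 would satisfy p^3 = 98 q^3, forcing q = 1 and p^3 = 98; but 98 is not a perfect cube, contradiction. A monic cubic over Q with no rational root is irreducible (any nontrivial factorization would include a linear factor). Hence x^3 - 98 is the minimal polynomial of α, and in particular [Q(α):Q] = 3.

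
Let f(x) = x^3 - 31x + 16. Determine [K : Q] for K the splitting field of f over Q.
[K : Q] = 6

By the rational root test, any rational root of the monic integer polynomial f(x) = x^3 - 31x + 16 must be an integer dividing the constant term 16, i.e. one of ±{1, 2, 4, 8, 16}. Evaluating: f(1) = -14, f(-1) = 46, f(2) = -38, f(-2) = 70, f(4) = -44, f(-4) = 76, f(8) = 280, f(-8) = -248, f(16) = 3616, f(-16) = -3584; none is 0, so f has no rational root and is therefore irreducible over Q (a cubic with no linear factor over a field is irreducible). For an irreducible cubic, the Galois group is A_3 or S_3 according as the discriminant disc(f) = -4a^3 - 27b^2 = -4·(-31)^3 - 27·(16)^2 = 112252 is or is not a square in Q. Here disc(f) = 112252 is not a perfect square in Q, so the Galois group of f over Q is not contained in A_3 and must be all of S_3. The splitting field has degree |S_3| = 6 over Q, so [K : Q] = 6.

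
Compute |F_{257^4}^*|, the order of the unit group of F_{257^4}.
|F_{257^4}^*| = 4362470400

F_{257^4} has 257^4 = 4362470401 elements; its multiplicative group consists of all nonzero elements, so |F_{257^4}^*| = 4362470401 - 1 = 4362470400. (It is cyclic since any finite subgroup of the multiplicative group of a field is cyclic.)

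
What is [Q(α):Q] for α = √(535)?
[Q(α):Q] = 2

[Q(α):Q] equals the degree of the minimal polynomial of α. Here α^2 = 535 and x^2 - 535 is irreducible (d = 535 is squarefree, ≠ 1, hence not a square), so deg(m_α) = 2. Thus [Q(α):Q] = 2.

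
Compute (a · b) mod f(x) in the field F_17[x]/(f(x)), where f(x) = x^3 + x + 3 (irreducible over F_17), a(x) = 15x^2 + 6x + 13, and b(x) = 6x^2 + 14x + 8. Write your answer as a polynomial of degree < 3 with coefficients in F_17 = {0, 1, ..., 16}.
a · b ≡ 5x^2 + 3x + 12 (mod f(x))

Multiply in F_17[x]: a(x)·b(x) = (15x^2 + 6x + 13)·(6x^2 + 14x + 8) = 5x^4 + 8x^3 + 10x^2 + 9x + 2. This has degree ≥ 3, so divide by f(x) over F_17: 5x^4 + 8x^3 + 10x^2 + 9x + 2 = (5x + 8)·(x^3 + x + 3) + (5x^2 + 3x + 12). Hence a·b ≡ 5x^2 + 3x + 12 (mod f). (F_17[x]/(f) is a field with 17^3 = 4913 elements since f is irreducible of degree 3.)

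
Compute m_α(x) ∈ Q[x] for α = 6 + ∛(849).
m_α(x) = x^3 - 18x^2 + 108x - 1065

Set β = α - 6 = ∛(849), so β^3 = 849. Then (α - 6)^3 - 849 = 0, i.e. α is a root of g(x) = (x - 6)^3 - 849 = x^3 - 18x^2 + 108x - 1065. Since g(x) = h(x - 6) where h(x) = x^3 - 849, and h is irreducible over Q (because 849 is not a perfect cube, so h has no rational root, and a monic cubic with no rational root is irreducible), g is also irreducible (irreducibility is preserved under the substitution x → x - 6). Hence m_α(x) = x^3 - 18x^2 + 108x - 1065.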